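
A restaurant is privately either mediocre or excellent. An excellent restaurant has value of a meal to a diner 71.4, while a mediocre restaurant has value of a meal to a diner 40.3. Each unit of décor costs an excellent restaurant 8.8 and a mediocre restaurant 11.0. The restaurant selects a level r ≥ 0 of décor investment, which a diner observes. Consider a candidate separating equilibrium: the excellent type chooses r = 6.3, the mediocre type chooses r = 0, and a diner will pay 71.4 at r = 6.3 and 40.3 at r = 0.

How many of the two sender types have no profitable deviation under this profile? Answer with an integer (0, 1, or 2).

Excellent type: signal → 71.4 − 8.8 × 6.3 = 15.96; deviate to 0 → 40.3. IC fails (15.96 < 40.3).
Mediocre type: stay at 0 → 40.3; mimic → 71.4 − 11.0 × 6.3 = 2.1. IC holds (40.3 ≥ 2.1).
1 of 2 constraints hold, so this profile is not an equilibrium.

1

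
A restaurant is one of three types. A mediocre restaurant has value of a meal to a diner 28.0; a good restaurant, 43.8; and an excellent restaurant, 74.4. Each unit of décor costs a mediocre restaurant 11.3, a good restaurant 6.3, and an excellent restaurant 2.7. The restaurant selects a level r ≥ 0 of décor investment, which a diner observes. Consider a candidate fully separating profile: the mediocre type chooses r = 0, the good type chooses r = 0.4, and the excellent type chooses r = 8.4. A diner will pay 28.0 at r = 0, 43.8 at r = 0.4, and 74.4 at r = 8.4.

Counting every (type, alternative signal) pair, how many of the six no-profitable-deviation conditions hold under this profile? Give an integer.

5

Mediocre (own payoff 28.0): to r=0.4 gives 43.8 − 11.3×0.4 = 39.28 → profitable ✗; to r=8.4 gives 74.4 − 11.3×8.4 = -20.52 → no gain ✓.
Good (own payoff 43.8 − 6.3×0.4 = 41.28): to r=0 gives 28.0 → no gain ✓; to r=8.4 gives 74.4 − 6.3×8.4 = 21.48 → no gain ✓.
Excellent (own payoff 74.4 − 2.7×8.4 = 51.72): to r=0 gives 28.0 → no gain ✓; to r=0.4 gives 43.8 − 2.7×0.4 = 42.72 → no gain ✓.
5 of the 6 constraints hold; not an equilibrium.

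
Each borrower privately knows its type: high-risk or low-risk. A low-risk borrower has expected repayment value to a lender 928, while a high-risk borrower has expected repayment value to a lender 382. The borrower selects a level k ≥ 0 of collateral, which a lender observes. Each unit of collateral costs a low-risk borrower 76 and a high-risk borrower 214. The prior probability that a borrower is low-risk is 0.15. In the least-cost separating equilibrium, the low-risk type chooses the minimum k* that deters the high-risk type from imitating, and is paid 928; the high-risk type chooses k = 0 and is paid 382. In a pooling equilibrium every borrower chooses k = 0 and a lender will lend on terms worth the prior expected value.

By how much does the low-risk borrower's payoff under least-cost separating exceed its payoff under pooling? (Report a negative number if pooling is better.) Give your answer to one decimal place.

270.2

Least-cost separating signal: k* solves 382 = 928 − 214·k*, so k* = (928 − 382)/214 ≈ 2.5514.
Low-risk type's separating payoff: 928 − 76 × k* = 928 − 76 × (928 − 382)/214 = 928 − 41496/214 ≈ 734.093.
Pooling payoff: 0.15 × 928 + 0.85 × 382 = 463.9.
Difference: 734.093 − 463.9 = 270.193, i.e. 270.2 to one decimal place.
The low-risk type prefers to separate.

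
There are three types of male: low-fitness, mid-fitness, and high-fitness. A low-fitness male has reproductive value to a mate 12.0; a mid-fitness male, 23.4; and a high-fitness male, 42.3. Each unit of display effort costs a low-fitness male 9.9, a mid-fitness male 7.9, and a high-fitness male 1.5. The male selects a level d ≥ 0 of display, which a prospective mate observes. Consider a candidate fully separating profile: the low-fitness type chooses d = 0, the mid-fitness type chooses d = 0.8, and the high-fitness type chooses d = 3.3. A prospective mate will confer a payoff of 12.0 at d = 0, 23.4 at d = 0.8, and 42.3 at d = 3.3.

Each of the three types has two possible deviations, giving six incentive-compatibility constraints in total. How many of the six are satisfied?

5

Low-fitness (own payoff 12.0): to d=0.8 gives 23.4 − 9.9×0.8 = 15.48 → profitable ✗; to d=3.3 gives 42.3 − 9.9×3.3 = 9.63 → no gain ✓.
Mid-fitness (own payoff 23.4 − 7.9×0.8 = 17.08): to d=0 gives 12.0 → no gain ✓; to d=3.3 gives 42.3 − 7.9×3.3 = 16.23 → no gain ✓.
High-fitness (own payoff 42.3 − 1.5×3.3 = 37.35): to d=0 gives 12.0 → no gain ✓; to d=0.8 gives 23.4 − 1.5×0.8 = 22.2 → no gain ✓.
5 of the 6 constraints hold; not an equilibrium.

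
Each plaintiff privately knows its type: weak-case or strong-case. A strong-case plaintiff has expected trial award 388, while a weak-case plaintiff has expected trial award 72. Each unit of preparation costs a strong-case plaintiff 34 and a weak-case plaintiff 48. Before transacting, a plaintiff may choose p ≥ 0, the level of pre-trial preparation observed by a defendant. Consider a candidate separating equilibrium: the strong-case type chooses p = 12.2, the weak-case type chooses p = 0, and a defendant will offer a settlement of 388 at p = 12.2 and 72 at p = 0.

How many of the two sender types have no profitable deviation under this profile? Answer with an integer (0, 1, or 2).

Strong-case type: signal → 388 − 34 × 12.2 = -26.8; deviate to 0 → 72. IC fails (-26.8 < 72).
Weak-case type: stay at 0 → 72; mimic → 388 − 48 × 12.2 = -197.6. IC holds (72 ≥ -197.6).
1 of 2 constraints hold, so this profile is not an equilibrium.

1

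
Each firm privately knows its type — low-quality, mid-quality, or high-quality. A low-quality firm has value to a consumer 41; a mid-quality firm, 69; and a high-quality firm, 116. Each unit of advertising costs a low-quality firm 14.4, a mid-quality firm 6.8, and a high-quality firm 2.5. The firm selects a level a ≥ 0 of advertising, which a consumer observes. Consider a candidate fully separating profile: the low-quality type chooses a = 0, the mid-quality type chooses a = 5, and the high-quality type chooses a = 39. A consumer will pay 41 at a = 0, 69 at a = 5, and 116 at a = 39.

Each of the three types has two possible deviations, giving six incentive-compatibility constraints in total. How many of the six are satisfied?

3

Low-quality (own payoff 41): to a=5 gives 69 − 14.4×5 = -3 → no gain ✓; to a=39 gives 116 − 14.4×39 = -445.6 → no gain ✓.
High-quality (own payoff 116 − 2.5×39 = 18.5): to a=0 gives 41 → profitable ✗; to a=5 gives 69 − 2.5×5 = 56.5 → profitable ✗.
Mid-quality (own payoff 69 − 6.8×5 = 35): to a=0 gives 41 → profitable ✗; to a=39 gives 116 − 6.8×39 = -149.2 → no gain ✓.
3 of the 6 constraints hold; not an equilibrium.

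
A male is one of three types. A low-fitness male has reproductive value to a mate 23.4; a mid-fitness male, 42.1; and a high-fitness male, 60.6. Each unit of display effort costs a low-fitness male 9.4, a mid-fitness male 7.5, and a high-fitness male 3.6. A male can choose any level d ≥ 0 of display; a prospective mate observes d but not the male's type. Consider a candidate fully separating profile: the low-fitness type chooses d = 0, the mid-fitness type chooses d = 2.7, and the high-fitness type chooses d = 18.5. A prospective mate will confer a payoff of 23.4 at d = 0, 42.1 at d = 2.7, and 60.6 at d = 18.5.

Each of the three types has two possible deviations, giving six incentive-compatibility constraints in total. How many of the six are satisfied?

Low-fitness (own payoff 23.4): to d=2.7 gives 42.1 − 9.4×2.7 = 16.72 → no gain ✓; to d=18.5 gives 60.6 − 9.4×18.5 = -113.3 → no gain ✓.
High-fitness (own payoff 60.6 − 3.6×18.5 = -6): to d=0 gives 23.4 → profitable ✗; to d=2.7 gives 42.1 − 3.6×2.7 = 32.38 → profitable ✗.
Mid-fitness (own payoff 42.1 − 7.5×2.7 = 21.85): to d=0 gives 23.4 → profitable ✗; to d=18.5 gives 60.6 − 7.5×18.5 = -78.15 → no gain ✓.
3 of the 6 constraints hold; not an equilibrium.

3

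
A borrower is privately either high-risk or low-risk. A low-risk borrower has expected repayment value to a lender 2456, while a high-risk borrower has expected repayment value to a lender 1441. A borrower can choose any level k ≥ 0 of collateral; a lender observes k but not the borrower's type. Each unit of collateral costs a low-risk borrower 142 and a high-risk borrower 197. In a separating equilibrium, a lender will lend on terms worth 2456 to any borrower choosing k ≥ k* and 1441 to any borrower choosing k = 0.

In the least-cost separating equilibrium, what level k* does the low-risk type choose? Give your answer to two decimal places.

A high-risk borrower choosing k = 0 receives 1441.
Imitating at k* instead would pay 2456 at cost 197·k*, netting 2456 − 197·k*.
Indifference: 1441 = 2456 − 197·k*, so k* = (2456 − 1441) / 197 ≈ 5.15.
This is the high-risk type's binding incentive-compatibility constraint; any k ≥ 5.15 sustains separation on that side.

5.15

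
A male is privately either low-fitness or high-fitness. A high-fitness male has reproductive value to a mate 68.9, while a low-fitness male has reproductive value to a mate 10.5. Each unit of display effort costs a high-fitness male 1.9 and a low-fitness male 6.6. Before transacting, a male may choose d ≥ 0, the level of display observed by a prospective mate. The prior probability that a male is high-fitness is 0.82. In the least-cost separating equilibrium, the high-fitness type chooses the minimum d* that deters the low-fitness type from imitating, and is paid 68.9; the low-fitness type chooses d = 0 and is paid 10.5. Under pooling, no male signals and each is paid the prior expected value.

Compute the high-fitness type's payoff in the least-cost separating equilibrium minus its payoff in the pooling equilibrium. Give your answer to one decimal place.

Least-cost separating signal: d* solves 10.5 = 68.9 − 6.6·d*, so d* = (68.9 − 10.5)/6.6 ≈ 8.8485.
High-fitness type's separating payoff: 68.9 − 1.9 × d* = 68.9 − 1.9 × (68.9 − 10.5)/6.6 = 68.9 − 110.96/6.6 ≈ 52.088.
Pooling payoff: 0.82 × 68.9 + 0.18 × 10.5 = 58.388.
Difference: 52.088 − 58.388 = -6.3.
The high-fitness type would prefer the pooling outcome.

-6.3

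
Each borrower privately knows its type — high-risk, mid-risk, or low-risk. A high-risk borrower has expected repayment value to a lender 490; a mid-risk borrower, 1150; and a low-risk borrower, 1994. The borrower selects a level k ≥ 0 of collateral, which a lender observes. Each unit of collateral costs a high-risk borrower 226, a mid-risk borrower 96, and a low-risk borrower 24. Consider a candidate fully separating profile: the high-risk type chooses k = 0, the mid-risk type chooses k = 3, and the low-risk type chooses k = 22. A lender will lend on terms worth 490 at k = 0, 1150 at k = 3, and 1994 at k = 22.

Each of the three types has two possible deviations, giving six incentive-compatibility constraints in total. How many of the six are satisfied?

High-risk (own payoff 490): to k=3 gives 1150 − 226×3 = 472 → no gain ✓; to k=22 gives 1994 − 226×22 = -2978 → no gain ✓.
Low-risk (own payoff 1994 − 24×22 = 1466): to k=0 gives 490 → no gain ✓; to k=3 gives 1150 − 24×3 = 1078 → no gain ✓.
Mid-risk (own payoff 1150 − 96×3 = 862): to k=0 gives 490 → no gain ✓; to k=22 gives 1994 − 96×22 = -118 → no gain ✓.
6 of the 6 constraints hold; this profile is a separating equilibrium.

6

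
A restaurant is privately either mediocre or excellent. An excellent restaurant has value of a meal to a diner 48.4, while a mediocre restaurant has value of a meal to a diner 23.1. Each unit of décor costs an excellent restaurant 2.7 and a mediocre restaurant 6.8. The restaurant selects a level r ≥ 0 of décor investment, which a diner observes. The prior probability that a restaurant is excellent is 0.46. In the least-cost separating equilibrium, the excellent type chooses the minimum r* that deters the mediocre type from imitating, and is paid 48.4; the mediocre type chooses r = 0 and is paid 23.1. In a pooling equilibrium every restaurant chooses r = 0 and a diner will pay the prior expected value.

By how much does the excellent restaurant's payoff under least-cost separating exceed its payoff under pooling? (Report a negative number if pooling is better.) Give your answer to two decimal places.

3.62

Least-cost separating signal: r* solves 23.1 = 48.4 − 6.8·r*, so r* = (48.4 − 23.1)/6.8 ≈ 3.7206.
Excellent type's separating payoff: 48.4 − 2.7 × r* = 48.4 − 2.7 × (48.4 − 23.1)/6.8 = 48.4 − 68.31/6.8 ≈ 38.3544.
Pooling payoff: 0.46 × 48.4 + 0.54 × 23.1 = 34.738.
Difference: 38.3544 − 34.738 = 3.6164, i.e. 3.62 to two decimal places.
The excellent type prefers to separate.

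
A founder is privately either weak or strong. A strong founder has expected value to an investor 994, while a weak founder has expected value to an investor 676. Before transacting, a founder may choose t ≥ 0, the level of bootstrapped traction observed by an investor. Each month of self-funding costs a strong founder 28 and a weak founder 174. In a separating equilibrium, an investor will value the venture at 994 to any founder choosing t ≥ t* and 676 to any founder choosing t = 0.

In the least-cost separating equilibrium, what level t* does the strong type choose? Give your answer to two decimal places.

A weak founder choosing t = 0 receives 676.
Imitating at t* instead would pay 994 at cost 174·t*, netting 994 − 174·t*.
Indifference: 676 = 994 − 174·t*, so t* = (994 − 676) / 174 ≈ 1.83.
This is the weak type's binding incentive-compatibility constraint; any t ≥ 1.83 sustains separation on that side.

1.83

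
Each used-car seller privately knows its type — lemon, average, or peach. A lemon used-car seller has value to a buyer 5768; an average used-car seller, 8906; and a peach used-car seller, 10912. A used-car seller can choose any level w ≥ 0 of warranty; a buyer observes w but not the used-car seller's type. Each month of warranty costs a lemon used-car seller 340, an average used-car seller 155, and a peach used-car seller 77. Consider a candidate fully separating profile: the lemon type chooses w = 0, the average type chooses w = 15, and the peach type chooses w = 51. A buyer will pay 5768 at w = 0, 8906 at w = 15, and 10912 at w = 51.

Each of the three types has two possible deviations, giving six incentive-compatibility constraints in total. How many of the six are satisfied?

5

Average (own payoff 8906 − 155×15 = 6581): to w=0 gives 5768 → no gain ✓; to w=51 gives 10912 − 155×51 = 3007 → no gain ✓.
Lemon (own payoff 5768): to w=15 gives 8906 − 340×15 = 3806 → no gain ✓; to w=51 gives 10912 − 340×51 = -6428 → no gain ✓.
Peach (own payoff 10912 − 77×51 = 6985): to w=0 gives 5768 → no gain ✓; to w=15 gives 8906 − 77×15 = 7751 → profitable ✗.
5 of the 6 constraints hold; not an equilibrium.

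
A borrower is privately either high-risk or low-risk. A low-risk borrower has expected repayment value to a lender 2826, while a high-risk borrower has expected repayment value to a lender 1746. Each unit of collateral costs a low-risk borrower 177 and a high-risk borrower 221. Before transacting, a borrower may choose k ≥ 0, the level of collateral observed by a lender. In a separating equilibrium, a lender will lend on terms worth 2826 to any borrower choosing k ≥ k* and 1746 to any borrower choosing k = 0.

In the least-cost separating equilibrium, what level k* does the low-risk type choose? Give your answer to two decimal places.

A high-risk borrower choosing k = 0 receives 1746.
Imitating at k* instead would pay 2826 at cost 221·k*, netting 2826 − 221·k*.
Indifference: 1746 = 2826 − 221·k*, so k* = (2826 − 1746) / 221 ≈ 4.89.
At k* the high-risk type's incentive constraint just binds; the low-risk type strictly prefers k* since its per-unit cost is lower.

4.89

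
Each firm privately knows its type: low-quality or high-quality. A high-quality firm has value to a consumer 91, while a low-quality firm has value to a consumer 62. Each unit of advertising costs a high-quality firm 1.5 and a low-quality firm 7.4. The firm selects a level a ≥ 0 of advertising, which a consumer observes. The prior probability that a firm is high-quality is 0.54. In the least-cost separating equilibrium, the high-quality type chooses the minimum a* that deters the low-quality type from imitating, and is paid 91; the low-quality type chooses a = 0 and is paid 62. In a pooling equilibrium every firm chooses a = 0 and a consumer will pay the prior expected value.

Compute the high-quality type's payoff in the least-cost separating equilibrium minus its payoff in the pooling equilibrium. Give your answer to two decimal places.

7.46

Least-cost separating signal: a* solves 62 = 91 − 7.4·a*, so a* = (91 − 62)/7.4 ≈ 3.9189.
High-quality type's separating payoff: 91 − 1.5 × a* = 91 − 1.5 × (91 − 62)/7.4 = 91 − 43.5/7.4 ≈ 85.1216.
Pooling payoff: 0.54 × 91 + 0.46 × 62 = 77.66.
Difference: 85.1216 − 77.66 = 7.4616, i.e. 7.46 to two decimal places.
The high-quality type prefers to separate.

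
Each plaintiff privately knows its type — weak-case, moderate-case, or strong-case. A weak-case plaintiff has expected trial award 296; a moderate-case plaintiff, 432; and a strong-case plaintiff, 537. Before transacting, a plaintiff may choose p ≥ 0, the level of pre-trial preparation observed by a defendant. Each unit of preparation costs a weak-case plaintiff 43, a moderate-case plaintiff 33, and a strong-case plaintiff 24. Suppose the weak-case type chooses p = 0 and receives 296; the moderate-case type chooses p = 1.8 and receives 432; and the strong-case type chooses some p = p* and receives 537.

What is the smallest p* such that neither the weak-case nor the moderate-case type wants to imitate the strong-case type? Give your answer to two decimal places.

5.60

Weak-case type (on-path payoff 296) won't mimic when 296 ≥ 537 − 43·p*, i.e. p* ≥ 5.60.
Moderate-case type (on-path payoff 432 − 33×1.8 = 372.6) won't mimic when 372.6 ≥ 537 − 33·p*, i.e. p* ≥ 4.98.
Both must hold, so p* = max(5.60, 4.98) = 5.60. The weak-case type's constraint binds.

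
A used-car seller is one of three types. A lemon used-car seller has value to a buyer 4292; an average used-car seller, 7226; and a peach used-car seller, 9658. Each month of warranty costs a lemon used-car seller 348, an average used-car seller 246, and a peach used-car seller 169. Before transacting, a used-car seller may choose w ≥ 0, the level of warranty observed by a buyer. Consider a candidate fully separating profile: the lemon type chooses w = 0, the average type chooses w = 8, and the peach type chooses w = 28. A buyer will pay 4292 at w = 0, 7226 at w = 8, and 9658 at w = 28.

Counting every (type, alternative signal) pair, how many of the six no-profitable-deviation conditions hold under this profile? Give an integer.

Peach (own payoff 9658 − 169×28 = 4926): to w=0 gives 4292 → no gain ✓; to w=8 gives 7226 − 169×8 = 5874 → profitable ✗.
Lemon (own payoff 4292): to w=8 gives 7226 − 348×8 = 4442 → profitable ✗; to w=28 gives 9658 − 348×28 = -86 → no gain ✓.
Average (own payoff 7226 − 246×8 = 5258): to w=0 gives 4292 → no gain ✓; to w=28 gives 9658 − 246×28 = 2770 → no gain ✓.
4 of the 6 constraints hold; not an equilibrium.

4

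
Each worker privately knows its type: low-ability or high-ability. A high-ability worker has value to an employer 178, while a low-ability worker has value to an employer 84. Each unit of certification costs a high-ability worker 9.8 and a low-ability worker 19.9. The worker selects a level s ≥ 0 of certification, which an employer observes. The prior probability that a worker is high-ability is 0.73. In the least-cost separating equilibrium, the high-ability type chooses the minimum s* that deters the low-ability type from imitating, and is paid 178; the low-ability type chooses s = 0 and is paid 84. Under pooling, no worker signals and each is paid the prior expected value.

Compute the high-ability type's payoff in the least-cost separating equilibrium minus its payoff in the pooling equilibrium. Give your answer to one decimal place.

Least-cost separating signal: s* solves 84 = 178 − 19.9·s*, so s* = (178 − 84)/19.9 ≈ 4.7236.
High-ability type's separating payoff: 178 − 9.8 × s* = 178 − 9.8 × (178 − 84)/19.9 = 178 − 921.2/19.9 ≈ 131.709.
Pooling payoff: 0.73 × 178 + 0.27 × 84 = 152.62.
Difference: 131.709 − 152.62 = -20.911, i.e. -20.9 to one decimal place.
The high-ability type would prefer the pooling outcome.

-20.9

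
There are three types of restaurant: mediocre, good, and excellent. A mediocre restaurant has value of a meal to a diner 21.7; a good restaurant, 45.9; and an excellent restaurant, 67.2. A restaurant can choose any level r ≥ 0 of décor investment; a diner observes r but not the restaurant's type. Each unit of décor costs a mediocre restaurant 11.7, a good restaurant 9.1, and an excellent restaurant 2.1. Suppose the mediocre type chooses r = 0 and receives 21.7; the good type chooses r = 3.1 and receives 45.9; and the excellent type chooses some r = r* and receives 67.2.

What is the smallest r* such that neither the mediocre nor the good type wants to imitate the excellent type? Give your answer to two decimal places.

5.44

Good type (on-path payoff 45.9 − 9.1×3.1 = 17.69) won't mimic when 17.69 ≥ 67.2 − 9.1·r*, i.e. r* ≥ 5.44.
Mediocre type (on-path payoff 21.7) won't mimic when 21.7 ≥ 67.2 − 11.7·r*, i.e. r* ≥ 3.89.
Both must hold, so r* = max(3.89, 5.44) = 5.44. The good type's constraint binds.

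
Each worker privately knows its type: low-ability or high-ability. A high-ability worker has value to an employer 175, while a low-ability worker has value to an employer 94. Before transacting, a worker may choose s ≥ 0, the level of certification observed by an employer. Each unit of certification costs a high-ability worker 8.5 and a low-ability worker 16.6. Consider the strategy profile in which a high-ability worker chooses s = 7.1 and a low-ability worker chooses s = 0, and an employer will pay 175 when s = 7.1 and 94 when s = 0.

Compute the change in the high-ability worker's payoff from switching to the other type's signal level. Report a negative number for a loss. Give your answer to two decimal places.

Playing s = 7.1 the high-ability worker receives 175 − 8.5 × 7.1 = 114.65.
Deviating to s = 0 yields 94 instead.
Gain from deviating: 94 − 114.65 = -20.65.
The gain is negative, so the high-ability type's incentive-compatibility constraint is satisfied.

-20.65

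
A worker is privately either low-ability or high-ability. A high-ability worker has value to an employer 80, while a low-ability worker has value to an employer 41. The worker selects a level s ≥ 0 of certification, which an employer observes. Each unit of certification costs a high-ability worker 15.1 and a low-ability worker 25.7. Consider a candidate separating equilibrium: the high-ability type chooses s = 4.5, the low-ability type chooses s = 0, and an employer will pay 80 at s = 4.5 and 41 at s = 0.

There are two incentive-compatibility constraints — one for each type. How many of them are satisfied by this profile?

1

High-ability type: signal → 80 − 15.1 × 4.5 = 12.05; deviate to 0 → 41. IC fails (12.05 < 41).
Low-ability type: stay at 0 → 41; mimic → 80 − 25.7 × 4.5 = -35.65. IC holds (41 ≥ -35.65).
1 of 2 constraints hold, so this profile is not an equilibrium.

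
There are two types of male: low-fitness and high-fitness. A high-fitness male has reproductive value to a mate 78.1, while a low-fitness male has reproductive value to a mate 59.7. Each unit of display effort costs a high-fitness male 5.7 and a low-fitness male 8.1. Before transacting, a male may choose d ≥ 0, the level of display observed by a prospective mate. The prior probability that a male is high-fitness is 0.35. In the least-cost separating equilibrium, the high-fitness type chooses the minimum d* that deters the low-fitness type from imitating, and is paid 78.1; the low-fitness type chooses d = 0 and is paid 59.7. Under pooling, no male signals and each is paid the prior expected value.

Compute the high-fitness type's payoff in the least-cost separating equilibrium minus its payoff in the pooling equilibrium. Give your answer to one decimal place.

Least-cost separating signal: d* solves 59.7 = 78.1 − 8.1·d*, so d* = (78.1 − 59.7)/8.1 ≈ 2.2716.
High-fitness type's separating payoff: 78.1 − 5.7 × d* = 78.1 − 5.7 × (78.1 − 59.7)/8.1 = 78.1 − 104.88/8.1 ≈ 65.152.
Pooling payoff: 0.35 × 78.1 + 0.65 × 59.7 = 66.14.
Difference: 65.152 − 66.14 = -0.988, i.e. -1.0 to one decimal place.
The high-fitness type would prefer the pooling outcome.

-1.0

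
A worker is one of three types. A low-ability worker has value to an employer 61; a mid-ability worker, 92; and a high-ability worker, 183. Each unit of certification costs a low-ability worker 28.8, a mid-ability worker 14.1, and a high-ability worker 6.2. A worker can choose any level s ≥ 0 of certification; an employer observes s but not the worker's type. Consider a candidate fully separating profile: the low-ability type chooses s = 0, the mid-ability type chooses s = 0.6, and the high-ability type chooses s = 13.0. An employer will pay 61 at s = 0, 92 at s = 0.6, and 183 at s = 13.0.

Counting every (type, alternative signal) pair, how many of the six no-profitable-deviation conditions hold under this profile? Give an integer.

5

Low-ability (own payoff 61): to s=0.6 gives 92 − 28.8×0.6 = 74.72 → profitable ✗; to s=13.0 gives 183 − 28.8×13.0 = -191.4 → no gain ✓.
High-ability (own payoff 183 − 6.2×13.0 = 102.4): to s=0 gives 61 → no gain ✓; to s=0.6 gives 92 − 6.2×0.6 = 88.28 → no gain ✓.
Mid-ability (own payoff 92 − 14.1×0.6 = 83.54): to s=0 gives 61 → no gain ✓; to s=13.0 gives 183 − 14.1×13.0 = -0.3 → no gain ✓.
5 of the 6 constraints hold; not an equilibrium.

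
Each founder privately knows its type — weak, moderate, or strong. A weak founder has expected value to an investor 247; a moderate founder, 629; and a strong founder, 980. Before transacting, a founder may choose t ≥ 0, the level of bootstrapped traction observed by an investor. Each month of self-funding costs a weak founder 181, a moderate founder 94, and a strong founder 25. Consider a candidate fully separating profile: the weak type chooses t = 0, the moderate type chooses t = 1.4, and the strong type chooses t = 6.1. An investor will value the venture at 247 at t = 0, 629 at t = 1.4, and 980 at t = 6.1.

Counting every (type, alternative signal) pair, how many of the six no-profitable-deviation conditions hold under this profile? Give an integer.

5

Weak (own payoff 247): to t=1.4 gives 629 − 181×1.4 = 375.6 → profitable ✗; to t=6.1 gives 980 − 181×6.1 = -124.1 → no gain ✓.
Strong (own payoff 980 − 25×6.1 = 827.5): to t=0 gives 247 → no gain ✓; to t=1.4 gives 629 − 25×1.4 = 594 → no gain ✓.
Moderate (own payoff 629 − 94×1.4 = 497.4): to t=0 gives 247 → no gain ✓; to t=6.1 gives 980 − 94×6.1 = 406.6 → no gain ✓.
5 of the 6 constraints hold; not an equilibrium.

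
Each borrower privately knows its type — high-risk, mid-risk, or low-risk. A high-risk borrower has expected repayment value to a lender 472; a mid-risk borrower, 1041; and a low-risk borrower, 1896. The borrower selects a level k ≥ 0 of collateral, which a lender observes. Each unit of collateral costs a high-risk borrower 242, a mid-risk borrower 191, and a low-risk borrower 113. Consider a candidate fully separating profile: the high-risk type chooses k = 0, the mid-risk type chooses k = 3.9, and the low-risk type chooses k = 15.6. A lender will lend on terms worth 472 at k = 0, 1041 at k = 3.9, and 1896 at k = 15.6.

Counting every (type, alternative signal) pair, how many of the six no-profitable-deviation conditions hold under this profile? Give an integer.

Mid-risk (own payoff 1041 − 191×3.9 = 296.1): to k=0 gives 472 → profitable ✗; to k=15.6 gives 1896 − 191×15.6 = -1083.6 → no gain ✓.
Low-risk (own payoff 1896 − 113×15.6 = 133.2): to k=0 gives 472 → profitable ✗; to k=3.9 gives 1041 − 113×3.9 = 600.3 → profitable ✗.
High-risk (own payoff 472): to k=3.9 gives 1041 − 242×3.9 = 97.2 → no gain ✓; to k=15.6 gives 1896 − 242×15.6 = -1879.2 → no gain ✓.
3 of the 6 constraints hold; not an equilibrium.

3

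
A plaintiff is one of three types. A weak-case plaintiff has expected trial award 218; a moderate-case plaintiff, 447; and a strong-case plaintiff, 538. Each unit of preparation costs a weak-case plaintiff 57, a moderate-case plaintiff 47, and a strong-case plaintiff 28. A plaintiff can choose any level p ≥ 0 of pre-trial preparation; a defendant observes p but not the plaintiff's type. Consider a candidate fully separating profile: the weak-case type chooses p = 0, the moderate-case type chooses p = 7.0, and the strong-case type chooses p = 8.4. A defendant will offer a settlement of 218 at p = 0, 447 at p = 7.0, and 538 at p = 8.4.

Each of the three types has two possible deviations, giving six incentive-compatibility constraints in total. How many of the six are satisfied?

4

Moderate-case (own payoff 447 − 47×7.0 = 118): to p=0 gives 218 → profitable ✗; to p=8.4 gives 538 − 47×8.4 = 143.2 → profitable ✗.
Weak-case (own payoff 218): to p=7.0 gives 447 − 57×7.0 = 48 → no gain ✓; to p=8.4 gives 538 − 57×8.4 = 59.2 → no gain ✓.
Strong-case (own payoff 538 − 28×8.4 = 302.8): to p=0 gives 218 → no gain ✓; to p=7.0 gives 447 − 28×7.0 = 251 → no gain ✓.
4 of the 6 constraints hold; not an equilibrium.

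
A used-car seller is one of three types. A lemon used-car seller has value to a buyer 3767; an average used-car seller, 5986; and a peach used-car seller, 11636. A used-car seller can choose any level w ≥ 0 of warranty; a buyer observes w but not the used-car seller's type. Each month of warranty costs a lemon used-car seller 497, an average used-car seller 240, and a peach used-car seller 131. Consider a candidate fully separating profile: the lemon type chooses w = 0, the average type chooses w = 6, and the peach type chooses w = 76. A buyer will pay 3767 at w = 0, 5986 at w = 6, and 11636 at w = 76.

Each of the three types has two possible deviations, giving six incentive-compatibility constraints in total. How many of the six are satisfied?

4

Average (own payoff 5986 − 240×6 = 4546): to w=0 gives 3767 → no gain ✓; to w=76 gives 11636 − 240×76 = -6604 → no gain ✓.
Peach (own payoff 11636 − 131×76 = 1680): to w=0 gives 3767 → profitable ✗; to w=6 gives 5986 − 131×6 = 5200 → profitable ✗.
Lemon (own payoff 3767): to w=6 gives 5986 − 497×6 = 3004 → no gain ✓; to w=76 gives 11636 − 497×76 = -26136 → no gain ✓.
4 of the 6 constraints hold; not an equilibrium.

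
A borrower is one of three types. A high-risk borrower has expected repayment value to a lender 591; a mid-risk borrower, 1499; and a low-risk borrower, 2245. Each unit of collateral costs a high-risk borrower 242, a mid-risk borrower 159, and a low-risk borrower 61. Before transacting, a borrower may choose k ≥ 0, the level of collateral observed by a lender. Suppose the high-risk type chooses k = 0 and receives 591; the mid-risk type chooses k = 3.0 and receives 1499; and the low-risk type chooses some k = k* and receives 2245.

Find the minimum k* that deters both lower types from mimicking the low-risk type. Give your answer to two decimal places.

High-risk type (on-path payoff 591) won't mimic when 591 ≥ 2245 − 242·k*, i.e. k* ≥ 6.83.
Mid-risk type (on-path payoff 1499 − 159×3.0 = 1022) won't mimic when 1022 ≥ 2245 − 159·k*, i.e. k* ≥ 7.69.
Both must hold, so k* = max(6.83, 7.69) = 7.69. The mid-risk type's constraint binds.

7.69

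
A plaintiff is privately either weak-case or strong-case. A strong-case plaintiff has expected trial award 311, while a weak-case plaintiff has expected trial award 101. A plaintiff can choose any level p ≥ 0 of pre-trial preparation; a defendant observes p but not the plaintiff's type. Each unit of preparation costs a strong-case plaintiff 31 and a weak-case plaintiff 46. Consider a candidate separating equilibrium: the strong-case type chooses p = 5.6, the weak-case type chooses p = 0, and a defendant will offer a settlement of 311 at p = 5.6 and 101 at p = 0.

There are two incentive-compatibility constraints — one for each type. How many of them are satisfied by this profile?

Weak-case type: stay at 0 → 101; mimic → 311 − 46 × 5.6 = 53.4. IC holds (101 ≥ 53.4).
Strong-case type: signal → 311 − 31 × 5.6 = 137.4; deviate to 0 → 101. IC holds (137.4 ≥ 101).
2 of 2 constraints hold, so this is a separating equilibrium.

2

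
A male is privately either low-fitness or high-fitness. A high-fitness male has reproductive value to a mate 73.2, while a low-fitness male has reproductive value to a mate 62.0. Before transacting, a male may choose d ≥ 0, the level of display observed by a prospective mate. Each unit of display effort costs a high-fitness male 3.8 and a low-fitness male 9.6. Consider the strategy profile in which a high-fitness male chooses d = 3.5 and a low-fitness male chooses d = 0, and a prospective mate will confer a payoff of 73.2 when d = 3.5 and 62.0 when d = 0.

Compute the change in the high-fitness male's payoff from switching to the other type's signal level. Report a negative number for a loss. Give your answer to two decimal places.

Playing d = 3.5 the high-fitness male receives 73.2 − 3.8 × 3.5 = 59.9.
Deviating to d = 0 yields 62.0 instead.
Gain from deviating: 62.0 − 59.9 = 2.10.
The gain is positive, so the high-fitness type's incentive-compatibility constraint is violated — this profile is not a separating equilibrium.

2.10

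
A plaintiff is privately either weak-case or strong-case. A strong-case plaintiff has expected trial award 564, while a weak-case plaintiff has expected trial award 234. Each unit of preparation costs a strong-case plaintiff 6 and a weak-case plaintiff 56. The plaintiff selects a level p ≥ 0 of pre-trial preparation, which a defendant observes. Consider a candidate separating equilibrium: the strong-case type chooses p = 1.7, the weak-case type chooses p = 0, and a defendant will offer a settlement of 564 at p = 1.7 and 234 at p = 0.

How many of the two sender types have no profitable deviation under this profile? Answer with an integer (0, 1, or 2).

Weak-case type: stay at 0 → 234; mimic → 564 − 56 × 1.7 = 468.8. IC fails (234 < 468.8).
Strong-case type: signal → 564 − 6 × 1.7 = 553.8; deviate to 0 → 234. IC holds (553.8 ≥ 234).
1 of 2 constraints hold, so this profile is not an equilibrium.

1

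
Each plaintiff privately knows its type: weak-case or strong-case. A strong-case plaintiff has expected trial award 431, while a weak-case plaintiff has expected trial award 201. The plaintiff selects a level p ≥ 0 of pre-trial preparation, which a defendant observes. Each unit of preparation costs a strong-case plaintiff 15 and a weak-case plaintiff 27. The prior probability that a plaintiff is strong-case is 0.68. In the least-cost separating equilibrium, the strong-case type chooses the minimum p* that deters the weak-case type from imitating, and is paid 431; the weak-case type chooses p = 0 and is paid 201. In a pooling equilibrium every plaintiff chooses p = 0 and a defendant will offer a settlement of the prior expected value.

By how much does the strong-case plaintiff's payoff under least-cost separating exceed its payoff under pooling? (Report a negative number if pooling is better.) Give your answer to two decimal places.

-54.18

Least-cost separating signal: p* solves 201 = 431 − 27·p*, so p* = (431 − 201)/27 ≈ 8.5185.
Strong-case type's separating payoff: 431 − 15 × p* = 431 − 15 × (431 − 201)/27 = 431 − 3450/27 ≈ 303.2222.
Pooling payoff: 0.68 × 431 + 0.32 × 201 = 357.4.
Difference: 303.2222 − 357.4 = -54.1778, i.e. -54.18 to two decimal places.
The strong-case type would prefer the pooling outcome.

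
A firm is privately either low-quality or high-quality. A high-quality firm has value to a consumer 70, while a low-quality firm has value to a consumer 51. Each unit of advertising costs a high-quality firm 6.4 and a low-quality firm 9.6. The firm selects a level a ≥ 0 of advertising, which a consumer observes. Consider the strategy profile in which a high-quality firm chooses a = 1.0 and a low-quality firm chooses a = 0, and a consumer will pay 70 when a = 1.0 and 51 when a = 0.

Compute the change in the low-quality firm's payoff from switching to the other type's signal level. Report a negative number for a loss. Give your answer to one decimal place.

9.4

Playing a = 0 the low-quality firm receives 51.
Deviating to a = 1.0 brings payment 70 at cost 9.6 × 1.0 = 9.6, netting 60.4.
Gain from deviating: 60.4 − 51 = 9.4.
The gain is positive, so the low-quality type's incentive-compatibility constraint is violated — this profile is not a separating equilibrium.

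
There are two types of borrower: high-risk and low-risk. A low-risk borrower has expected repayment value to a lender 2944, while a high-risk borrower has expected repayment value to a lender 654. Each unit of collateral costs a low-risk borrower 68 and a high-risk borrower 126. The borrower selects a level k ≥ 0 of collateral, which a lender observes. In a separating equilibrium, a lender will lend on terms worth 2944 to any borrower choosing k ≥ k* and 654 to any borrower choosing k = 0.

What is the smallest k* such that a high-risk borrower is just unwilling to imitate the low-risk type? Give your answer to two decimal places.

A high-risk borrower choosing k = 0 receives 654.
Imitating at k* instead would pay 2944 at cost 126·k*, netting 2944 − 126·k*.
Indifference: 654 = 2944 − 126·k*, so k* = (2944 − 654) / 126 ≈ 18.17.
This is the high-risk type's binding incentive-compatibility constraint; any k ≥ 18.17 sustains separation on that side.

18.17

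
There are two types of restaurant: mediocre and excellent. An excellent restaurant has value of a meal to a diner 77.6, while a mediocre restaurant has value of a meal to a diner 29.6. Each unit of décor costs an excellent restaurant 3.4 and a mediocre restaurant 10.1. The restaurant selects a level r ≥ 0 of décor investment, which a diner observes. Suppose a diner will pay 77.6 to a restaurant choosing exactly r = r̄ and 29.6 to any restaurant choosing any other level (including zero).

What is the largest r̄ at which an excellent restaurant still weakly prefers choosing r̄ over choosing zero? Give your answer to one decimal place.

14.1

Choosing r̄ yields the excellent type 77.6 − 3.4·r̄; choosing zero yields 29.6.
The excellent type is indifferent at 77.6 − 3.4·r̄ = 29.6, i.e. r̄ = (77.6 − 29.6) / 3.4 ≈ 14.1.
For any r̄ above 14.1 the excellent type would rather pool at zero, so separation collapses.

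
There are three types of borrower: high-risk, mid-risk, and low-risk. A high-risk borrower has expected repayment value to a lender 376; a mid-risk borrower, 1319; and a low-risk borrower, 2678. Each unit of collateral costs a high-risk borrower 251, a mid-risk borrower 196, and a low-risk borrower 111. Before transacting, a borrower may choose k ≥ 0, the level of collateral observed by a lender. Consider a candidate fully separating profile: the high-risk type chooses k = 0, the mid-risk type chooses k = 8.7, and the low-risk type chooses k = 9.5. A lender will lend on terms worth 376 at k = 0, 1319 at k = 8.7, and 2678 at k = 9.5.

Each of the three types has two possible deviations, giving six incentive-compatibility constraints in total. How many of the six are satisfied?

High-risk (own payoff 376): to k=8.7 gives 1319 − 251×8.7 = -864.7 → no gain ✓; to k=9.5 gives 2678 − 251×9.5 = 293.5 → no gain ✓.
Mid-risk (own payoff 1319 − 196×8.7 = -386.2): to k=0 gives 376 → profitable ✗; to k=9.5 gives 2678 − 196×9.5 = 816 → profitable ✗.
Low-risk (own payoff 2678 − 111×9.5 = 1623.5): to k=0 gives 376 → no gain ✓; to k=8.7 gives 1319 − 111×8.7 = 353.3 → no gain ✓.
4 of the 6 constraints hold; not an equilibrium.

4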